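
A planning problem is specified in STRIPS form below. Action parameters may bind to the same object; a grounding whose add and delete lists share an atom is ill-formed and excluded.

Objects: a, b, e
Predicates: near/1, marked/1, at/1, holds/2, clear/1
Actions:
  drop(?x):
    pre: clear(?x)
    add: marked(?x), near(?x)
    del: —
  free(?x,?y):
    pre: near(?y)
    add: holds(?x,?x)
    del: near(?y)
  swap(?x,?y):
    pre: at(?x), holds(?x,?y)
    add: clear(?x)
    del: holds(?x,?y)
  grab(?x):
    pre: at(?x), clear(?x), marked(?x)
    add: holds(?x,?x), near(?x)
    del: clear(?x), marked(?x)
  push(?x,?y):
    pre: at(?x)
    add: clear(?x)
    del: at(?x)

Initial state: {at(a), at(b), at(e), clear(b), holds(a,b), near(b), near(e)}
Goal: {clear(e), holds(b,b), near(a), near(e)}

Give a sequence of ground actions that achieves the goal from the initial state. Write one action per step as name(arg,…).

1. free(b,b)  →  {at(a), at(b), at(e), clear(b), holds(a,b), holds(b,b), near(e)}
2. swap(a,b)  →  {at(a), at(b), at(e), clear(a), clear(b), holds(b,b), near(e)}
3. drop(a)  →  {at(a), at(b), at(e), clear(a), clear(b), holds(b,b), marked(a), near(a), near(e)}
4. push(e,a)  →  {at(a), at(b), clear(a), clear(b), clear(e), holds(b,b), marked(a), near(a), near(e)}

free(b,b); swap(a,b); drop(a); push(e,a)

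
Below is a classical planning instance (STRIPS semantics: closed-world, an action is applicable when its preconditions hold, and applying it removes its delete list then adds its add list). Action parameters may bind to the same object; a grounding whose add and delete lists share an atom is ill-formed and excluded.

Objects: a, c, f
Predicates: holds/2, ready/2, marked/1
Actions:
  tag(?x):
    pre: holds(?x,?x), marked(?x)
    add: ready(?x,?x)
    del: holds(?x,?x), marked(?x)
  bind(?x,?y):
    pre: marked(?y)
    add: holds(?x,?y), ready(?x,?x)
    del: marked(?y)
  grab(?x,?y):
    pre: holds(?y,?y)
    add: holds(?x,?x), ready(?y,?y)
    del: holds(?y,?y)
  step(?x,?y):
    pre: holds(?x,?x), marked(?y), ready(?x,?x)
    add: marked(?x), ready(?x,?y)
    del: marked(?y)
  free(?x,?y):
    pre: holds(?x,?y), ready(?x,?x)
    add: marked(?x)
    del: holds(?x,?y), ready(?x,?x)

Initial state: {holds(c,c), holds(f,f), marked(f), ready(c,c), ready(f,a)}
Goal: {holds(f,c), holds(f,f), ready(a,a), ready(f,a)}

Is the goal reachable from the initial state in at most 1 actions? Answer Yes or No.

No

1. bind(a,f)  →  {holds(a,f), holds(c,c), holds(f,f), ready(a,a), ready(c,c), ready(f,a)}
2. free(c,c)  →  {holds(a,f), holds(f,f), marked(c), ready(a,a), ready(f,a)}
3. bind(f,c)  →  {holds(a,f), holds(f,c), holds(f,f), ready(a,a), ready(f,a), ready(f,f)}
optimal plan length = 3; 3 > 1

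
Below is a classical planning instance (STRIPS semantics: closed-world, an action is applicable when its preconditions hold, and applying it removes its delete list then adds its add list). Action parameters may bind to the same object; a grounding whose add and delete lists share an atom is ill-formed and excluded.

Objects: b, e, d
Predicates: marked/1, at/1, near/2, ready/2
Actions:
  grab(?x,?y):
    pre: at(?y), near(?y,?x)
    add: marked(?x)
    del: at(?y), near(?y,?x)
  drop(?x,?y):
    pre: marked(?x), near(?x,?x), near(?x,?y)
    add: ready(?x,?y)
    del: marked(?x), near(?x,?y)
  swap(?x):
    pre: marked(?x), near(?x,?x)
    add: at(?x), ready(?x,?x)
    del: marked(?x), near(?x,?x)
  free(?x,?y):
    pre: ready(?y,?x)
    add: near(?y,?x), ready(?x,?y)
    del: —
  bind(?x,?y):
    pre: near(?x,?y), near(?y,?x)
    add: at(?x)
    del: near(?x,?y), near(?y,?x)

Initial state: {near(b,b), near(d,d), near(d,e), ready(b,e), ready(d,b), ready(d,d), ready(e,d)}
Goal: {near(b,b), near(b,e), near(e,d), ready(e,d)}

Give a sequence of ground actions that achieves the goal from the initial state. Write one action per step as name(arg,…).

1. free(e,b)  →  {near(b,b), near(b,e), near(d,d), near(d,e), ready(b,e), ready(d,b), ready(d,d), ready(e,b), ready(e,d)}
2. free(d,e)  →  {near(b,b), near(b,e), near(d,d), near(d,e), near(e,d), ready(b,e), ready(d,b), ready(d,d), ready(d,e), ready(e,b), ready(e,d)}

free(e,b); free(d,e)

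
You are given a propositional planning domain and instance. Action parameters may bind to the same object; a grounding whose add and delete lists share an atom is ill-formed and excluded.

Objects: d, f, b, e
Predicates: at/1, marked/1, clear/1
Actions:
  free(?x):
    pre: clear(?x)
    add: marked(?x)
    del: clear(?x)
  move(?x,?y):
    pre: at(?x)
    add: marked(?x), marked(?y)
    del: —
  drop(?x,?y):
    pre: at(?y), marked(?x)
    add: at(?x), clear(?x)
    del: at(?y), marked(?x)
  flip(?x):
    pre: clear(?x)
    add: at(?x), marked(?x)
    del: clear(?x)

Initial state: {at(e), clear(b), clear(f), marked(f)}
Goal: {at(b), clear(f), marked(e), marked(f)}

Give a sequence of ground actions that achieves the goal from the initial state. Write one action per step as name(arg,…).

move(e,d); flip(b)

1. move(e,d)  →  {at(e), clear(b), clear(f), marked(d), marked(e), marked(f)}
2. flip(b)  →  {at(b), at(e), clear(f), marked(b), marked(d), marked(e), marked(f)}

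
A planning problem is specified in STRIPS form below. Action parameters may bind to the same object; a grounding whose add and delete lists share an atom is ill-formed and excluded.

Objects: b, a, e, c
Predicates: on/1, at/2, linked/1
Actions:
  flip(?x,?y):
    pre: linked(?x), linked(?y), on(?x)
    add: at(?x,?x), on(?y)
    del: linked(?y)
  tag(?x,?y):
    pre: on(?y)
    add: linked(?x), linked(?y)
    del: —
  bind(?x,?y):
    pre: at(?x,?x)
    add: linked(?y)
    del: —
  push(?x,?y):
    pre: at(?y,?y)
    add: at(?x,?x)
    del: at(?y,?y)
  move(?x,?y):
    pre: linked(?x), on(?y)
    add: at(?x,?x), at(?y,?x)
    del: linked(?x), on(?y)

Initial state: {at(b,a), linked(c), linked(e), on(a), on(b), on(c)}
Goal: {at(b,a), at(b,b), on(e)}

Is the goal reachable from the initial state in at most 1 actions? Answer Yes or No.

No

1. flip(c,e)  →  {at(b,a), at(c,c), linked(c), on(a), on(b), on(c), on(e)}
2. push(b,c)  →  {at(b,a), at(b,b), linked(c), on(a), on(b), on(c), on(e)}
optimal plan length = 2; 2 > 1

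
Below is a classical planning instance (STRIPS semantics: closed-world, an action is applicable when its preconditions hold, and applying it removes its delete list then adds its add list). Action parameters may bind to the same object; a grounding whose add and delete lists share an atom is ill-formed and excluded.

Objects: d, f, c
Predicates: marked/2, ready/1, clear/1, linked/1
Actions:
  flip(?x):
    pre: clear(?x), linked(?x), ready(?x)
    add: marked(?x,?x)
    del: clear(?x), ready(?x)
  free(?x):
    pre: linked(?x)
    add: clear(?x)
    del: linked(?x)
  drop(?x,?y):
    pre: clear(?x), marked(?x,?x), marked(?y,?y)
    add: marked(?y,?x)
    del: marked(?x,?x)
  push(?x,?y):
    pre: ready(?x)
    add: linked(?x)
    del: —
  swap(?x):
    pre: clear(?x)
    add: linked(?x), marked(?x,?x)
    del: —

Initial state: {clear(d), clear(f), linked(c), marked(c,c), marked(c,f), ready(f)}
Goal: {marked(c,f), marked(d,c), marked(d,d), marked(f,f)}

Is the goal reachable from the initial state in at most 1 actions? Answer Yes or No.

No

1. free(c)  →  {clear(c), clear(d), clear(f), marked(c,c), marked(c,f), ready(f)}
2. swap(d)  →  {clear(c), clear(d), clear(f), linked(d), marked(c,c), marked(c,f), marked(d,d), ready(f)}
3. drop(c,d)  →  {clear(c), clear(d), clear(f), linked(d), marked(c,f), marked(d,c), marked(d,d), ready(f)}
4. swap(f)  →  {clear(c), clear(d), clear(f), linked(d), linked(f), marked(c,f), marked(d,c), marked(d,d), marked(f,f), ready(f)}
optimal plan length = 4; 4 > 1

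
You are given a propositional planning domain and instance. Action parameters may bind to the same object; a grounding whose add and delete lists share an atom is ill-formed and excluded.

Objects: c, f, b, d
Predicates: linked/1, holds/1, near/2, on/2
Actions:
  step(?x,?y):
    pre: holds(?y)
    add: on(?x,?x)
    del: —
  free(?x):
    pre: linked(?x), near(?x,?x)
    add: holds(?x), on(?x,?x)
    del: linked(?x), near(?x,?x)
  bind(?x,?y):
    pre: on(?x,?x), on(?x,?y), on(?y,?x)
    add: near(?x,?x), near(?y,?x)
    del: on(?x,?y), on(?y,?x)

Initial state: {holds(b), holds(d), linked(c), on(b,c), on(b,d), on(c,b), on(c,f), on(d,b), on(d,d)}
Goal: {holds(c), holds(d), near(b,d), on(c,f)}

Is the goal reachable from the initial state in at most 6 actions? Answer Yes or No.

Yes

1. step(c,b)  →  {holds(b), holds(d), linked(c), on(b,c), on(b,d), on(c,b), on(c,c), on(c,f), on(d,b), on(d,d)}
2. bind(c,c)  →  {holds(b), holds(d), linked(c), near(c,c), on(b,c), on(b,d), on(c,b), on(c,f), on(d,b), on(d,d)}
3. free(c)  →  {holds(b), holds(c), holds(d), on(b,c), on(b,d), on(c,b), on(c,c), on(c,f), on(d,b), on(d,d)}
4. bind(d,b)  →  {holds(b), holds(c), holds(d), near(b,d), near(d,d), on(b,c), on(c,b), on(c,c), on(c,f), on(d,d)}
optimal plan length = 4; 4 ≤ 6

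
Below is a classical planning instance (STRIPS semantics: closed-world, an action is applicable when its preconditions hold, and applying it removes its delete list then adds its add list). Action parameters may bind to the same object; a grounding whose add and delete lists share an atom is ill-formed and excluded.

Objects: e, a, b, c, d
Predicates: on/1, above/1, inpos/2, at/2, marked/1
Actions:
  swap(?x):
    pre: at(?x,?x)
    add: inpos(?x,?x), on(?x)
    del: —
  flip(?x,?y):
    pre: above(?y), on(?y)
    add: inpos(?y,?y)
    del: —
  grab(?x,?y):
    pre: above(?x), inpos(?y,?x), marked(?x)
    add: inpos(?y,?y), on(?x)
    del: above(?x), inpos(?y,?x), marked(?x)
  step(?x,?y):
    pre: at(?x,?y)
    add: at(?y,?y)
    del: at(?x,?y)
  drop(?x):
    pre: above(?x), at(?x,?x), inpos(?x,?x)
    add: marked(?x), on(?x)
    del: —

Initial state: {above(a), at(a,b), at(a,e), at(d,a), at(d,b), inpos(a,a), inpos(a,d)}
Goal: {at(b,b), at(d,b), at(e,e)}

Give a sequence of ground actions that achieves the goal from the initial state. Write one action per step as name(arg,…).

1. step(a,e)  →  {above(a), at(a,b), at(d,a), at(d,b), at(e,e), inpos(a,a), inpos(a,d)}
2. step(a,b)  →  {above(a), at(b,b), at(d,a), at(d,b), at(e,e), inpos(a,a), inpos(a,d)}

step(a,e); step(a,b)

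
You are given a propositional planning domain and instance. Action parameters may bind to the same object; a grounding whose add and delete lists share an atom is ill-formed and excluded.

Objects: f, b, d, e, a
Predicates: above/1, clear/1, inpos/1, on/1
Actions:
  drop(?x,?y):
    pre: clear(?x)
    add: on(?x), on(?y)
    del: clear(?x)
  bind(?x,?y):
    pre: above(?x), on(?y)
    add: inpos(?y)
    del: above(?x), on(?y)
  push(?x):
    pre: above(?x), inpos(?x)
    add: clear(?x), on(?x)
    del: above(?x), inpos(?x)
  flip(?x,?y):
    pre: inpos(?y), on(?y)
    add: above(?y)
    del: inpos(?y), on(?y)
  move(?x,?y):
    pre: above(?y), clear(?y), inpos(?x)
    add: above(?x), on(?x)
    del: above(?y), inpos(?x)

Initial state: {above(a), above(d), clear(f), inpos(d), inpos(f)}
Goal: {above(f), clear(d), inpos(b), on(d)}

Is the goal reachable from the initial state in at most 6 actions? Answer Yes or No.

Yes

1. drop(f,b)  →  {above(a), above(d), inpos(d), inpos(f), on(b), on(f)}
2. bind(a,b)  →  {above(d), inpos(b), inpos(d), inpos(f), on(f)}
3. push(d)  →  {clear(d), inpos(b), inpos(f), on(d), on(f)}
4. flip(f,f)  →  {above(f), clear(d), inpos(b), on(d)}
optimal plan length = 4; 4 ≤ 6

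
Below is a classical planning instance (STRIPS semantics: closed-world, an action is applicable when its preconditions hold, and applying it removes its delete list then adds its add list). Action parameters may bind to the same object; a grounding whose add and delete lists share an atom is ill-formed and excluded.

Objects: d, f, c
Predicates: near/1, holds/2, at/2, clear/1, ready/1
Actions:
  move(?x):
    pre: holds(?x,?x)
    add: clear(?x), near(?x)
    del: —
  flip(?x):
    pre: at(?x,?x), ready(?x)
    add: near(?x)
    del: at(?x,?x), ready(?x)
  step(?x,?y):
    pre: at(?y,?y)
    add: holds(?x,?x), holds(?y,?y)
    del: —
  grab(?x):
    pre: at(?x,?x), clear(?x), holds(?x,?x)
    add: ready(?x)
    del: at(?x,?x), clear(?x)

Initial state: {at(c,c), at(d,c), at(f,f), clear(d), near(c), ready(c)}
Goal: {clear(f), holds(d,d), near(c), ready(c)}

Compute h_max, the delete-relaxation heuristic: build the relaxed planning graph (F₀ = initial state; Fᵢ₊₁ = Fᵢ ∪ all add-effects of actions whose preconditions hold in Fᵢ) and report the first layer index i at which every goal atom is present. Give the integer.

F0 = init (6 atoms)
F1 = F0 ∪ {holds(c,c), holds(d,d), holds(f,f)}  (9 atoms)
F2 = F1 ∪ {clear(c), clear(f), near(d), near(f)}  (13 atoms)
goal ⊆ F2  ⇒  h_max = 2

2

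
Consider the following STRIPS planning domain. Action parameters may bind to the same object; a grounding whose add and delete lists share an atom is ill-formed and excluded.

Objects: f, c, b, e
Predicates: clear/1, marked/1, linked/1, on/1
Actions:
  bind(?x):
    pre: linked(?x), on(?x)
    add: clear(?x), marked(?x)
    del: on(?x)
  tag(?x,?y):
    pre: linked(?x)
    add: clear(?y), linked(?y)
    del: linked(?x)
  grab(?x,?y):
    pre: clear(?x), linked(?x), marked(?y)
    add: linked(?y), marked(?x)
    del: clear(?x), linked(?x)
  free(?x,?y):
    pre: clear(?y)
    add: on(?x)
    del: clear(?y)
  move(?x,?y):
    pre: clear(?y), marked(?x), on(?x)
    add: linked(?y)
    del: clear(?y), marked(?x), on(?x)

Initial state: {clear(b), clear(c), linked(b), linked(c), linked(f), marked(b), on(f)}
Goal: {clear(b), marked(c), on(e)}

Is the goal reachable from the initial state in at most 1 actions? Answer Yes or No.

1. bind(f)  →  {clear(b), clear(c), clear(f), linked(b), linked(c), linked(f), marked(b), marked(f)}
2. grab(c,f)  →  {clear(b), clear(f), linked(b), linked(f), marked(b), marked(c), marked(f)}
3. free(e,f)  →  {clear(b), linked(b), linked(f), marked(b), marked(c), marked(f), on(e)}
optimal plan length = 3; 3 > 1

No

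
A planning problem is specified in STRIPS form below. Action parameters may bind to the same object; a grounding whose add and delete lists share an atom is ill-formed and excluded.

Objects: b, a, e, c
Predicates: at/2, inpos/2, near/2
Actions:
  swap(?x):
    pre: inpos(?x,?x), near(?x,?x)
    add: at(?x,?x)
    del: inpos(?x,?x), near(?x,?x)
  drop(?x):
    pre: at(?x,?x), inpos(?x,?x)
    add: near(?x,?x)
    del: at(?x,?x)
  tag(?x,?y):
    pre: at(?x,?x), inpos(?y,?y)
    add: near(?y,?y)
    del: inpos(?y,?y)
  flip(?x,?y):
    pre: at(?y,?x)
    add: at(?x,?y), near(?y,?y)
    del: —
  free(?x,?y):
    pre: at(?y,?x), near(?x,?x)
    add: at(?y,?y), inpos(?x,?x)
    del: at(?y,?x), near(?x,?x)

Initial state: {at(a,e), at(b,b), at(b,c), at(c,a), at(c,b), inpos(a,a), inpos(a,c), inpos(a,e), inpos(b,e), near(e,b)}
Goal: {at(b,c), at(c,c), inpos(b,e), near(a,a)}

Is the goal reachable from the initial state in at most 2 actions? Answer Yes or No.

No

1. tag(b,a)  →  {at(a,e), at(b,b), at(b,c), at(c,a), at(c,b), inpos(a,c), inpos(a,e), inpos(b,e), near(a,a), near(e,b)}
2. flip(b,b)  →  {at(a,e), at(b,b), at(b,c), at(c,a), at(c,b), inpos(a,c), inpos(a,e), inpos(b,e), near(a,a), near(b,b), near(e,b)}
3. free(b,c)  →  {at(a,e), at(b,b), at(b,c), at(c,a), at(c,c), inpos(a,c), inpos(a,e), inpos(b,b), inpos(b,e), near(a,a), near(e,b)}
optimal plan length = 3; 3 > 2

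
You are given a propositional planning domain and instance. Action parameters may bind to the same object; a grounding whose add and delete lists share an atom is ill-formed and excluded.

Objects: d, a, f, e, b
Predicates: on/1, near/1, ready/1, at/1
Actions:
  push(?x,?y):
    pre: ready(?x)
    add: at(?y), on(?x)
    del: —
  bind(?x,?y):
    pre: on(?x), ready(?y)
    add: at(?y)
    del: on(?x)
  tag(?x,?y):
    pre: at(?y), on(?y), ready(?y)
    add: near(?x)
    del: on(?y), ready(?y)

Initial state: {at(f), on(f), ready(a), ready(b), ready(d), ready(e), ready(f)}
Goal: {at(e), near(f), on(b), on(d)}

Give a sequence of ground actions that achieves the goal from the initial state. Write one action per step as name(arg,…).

1. push(d,d)  →  {at(d), at(f), on(d), on(f), ready(a), ready(b), ready(d), ready(e), ready(f)}
2. push(b,e)  →  {at(d), at(e), at(f), on(b), on(d), on(f), ready(a), ready(b), ready(d), ready(e), ready(f)}
3. tag(f,f)  →  {at(d), at(e), at(f), near(f), on(b), on(d), ready(a), ready(b), ready(d), ready(e)}

push(d,d); push(b,e); tag(f,f)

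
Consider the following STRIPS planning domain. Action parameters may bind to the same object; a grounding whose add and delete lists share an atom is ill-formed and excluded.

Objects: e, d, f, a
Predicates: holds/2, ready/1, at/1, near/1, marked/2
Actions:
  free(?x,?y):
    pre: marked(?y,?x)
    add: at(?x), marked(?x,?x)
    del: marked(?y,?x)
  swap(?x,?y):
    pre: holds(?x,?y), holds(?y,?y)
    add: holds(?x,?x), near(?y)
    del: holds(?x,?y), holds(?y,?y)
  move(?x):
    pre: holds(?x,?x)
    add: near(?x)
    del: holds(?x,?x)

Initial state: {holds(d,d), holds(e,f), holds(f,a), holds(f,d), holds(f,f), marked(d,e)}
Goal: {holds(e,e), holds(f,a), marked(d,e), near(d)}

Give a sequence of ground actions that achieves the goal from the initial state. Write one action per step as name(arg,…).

1. swap(e,f)  →  {holds(d,d), holds(e,e), holds(f,a), holds(f,d), marked(d,e), near(f)}
2. swap(f,d)  →  {holds(e,e), holds(f,a), holds(f,f), marked(d,e), near(d), near(f)}

swap(e,f); swap(f,d)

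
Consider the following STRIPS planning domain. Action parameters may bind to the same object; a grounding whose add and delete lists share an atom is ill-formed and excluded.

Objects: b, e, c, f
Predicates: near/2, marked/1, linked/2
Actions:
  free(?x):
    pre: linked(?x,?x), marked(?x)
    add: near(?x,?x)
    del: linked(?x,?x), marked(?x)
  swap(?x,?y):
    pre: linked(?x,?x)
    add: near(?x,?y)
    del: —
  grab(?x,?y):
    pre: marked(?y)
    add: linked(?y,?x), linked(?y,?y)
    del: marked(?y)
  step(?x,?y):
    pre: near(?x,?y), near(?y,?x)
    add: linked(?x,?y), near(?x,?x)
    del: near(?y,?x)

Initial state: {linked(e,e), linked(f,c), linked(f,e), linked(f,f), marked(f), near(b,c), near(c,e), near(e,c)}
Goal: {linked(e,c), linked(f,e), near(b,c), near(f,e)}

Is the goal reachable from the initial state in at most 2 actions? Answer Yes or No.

Yes

1. swap(f,e)  →  {linked(e,e), linked(f,c), linked(f,e), linked(f,f), marked(f), near(b,c), near(c,e), near(e,c), near(f,e)}
2. step(e,c)  →  {linked(e,c), linked(e,e), linked(f,c), linked(f,e), linked(f,f), marked(f), near(b,c), near(e,c), near(e,e), near(f,e)}
optimal plan length = 2; 2 ≤ 2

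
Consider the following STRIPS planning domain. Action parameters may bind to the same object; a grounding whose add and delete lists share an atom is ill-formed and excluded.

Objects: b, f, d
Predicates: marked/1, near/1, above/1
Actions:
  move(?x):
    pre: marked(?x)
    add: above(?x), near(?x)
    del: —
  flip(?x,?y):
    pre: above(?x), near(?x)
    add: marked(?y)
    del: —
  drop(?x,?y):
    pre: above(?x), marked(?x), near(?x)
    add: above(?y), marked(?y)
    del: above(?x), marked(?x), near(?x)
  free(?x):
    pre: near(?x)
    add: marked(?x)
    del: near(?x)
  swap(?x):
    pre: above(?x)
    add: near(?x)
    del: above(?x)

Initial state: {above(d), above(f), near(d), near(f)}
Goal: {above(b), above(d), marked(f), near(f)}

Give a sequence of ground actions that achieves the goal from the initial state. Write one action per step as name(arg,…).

flip(f,b); move(b); flip(b,f)

1. flip(f,b)  →  {above(d), above(f), marked(b), near(d), near(f)}
2. move(b)  →  {above(b), above(d), above(f), marked(b), near(b), near(d), near(f)}
3. flip(b,f)  →  {above(b), above(d), above(f), marked(b), marked(f), near(b), near(d), near(f)}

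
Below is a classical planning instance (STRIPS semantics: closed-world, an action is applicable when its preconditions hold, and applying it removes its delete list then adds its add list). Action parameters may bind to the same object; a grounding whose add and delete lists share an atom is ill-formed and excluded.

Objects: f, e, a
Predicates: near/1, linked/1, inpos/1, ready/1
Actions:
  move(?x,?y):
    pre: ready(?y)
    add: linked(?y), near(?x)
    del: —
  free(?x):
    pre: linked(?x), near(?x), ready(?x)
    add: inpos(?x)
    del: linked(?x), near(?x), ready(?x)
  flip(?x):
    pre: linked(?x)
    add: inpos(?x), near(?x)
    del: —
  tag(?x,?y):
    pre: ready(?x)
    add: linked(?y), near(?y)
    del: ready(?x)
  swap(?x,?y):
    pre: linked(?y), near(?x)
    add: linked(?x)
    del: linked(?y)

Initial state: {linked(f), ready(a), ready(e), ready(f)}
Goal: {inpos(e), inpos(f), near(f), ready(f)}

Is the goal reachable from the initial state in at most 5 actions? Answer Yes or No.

Yes

1. move(f,e)  →  {linked(e), linked(f), near(f), ready(a), ready(e), ready(f)}
2. flip(f)  →  {inpos(f), linked(e), linked(f), near(f), ready(a), ready(e), ready(f)}
3. flip(e)  →  {inpos(e), inpos(f), linked(e), linked(f), near(e), near(f), ready(a), ready(e), ready(f)}
optimal plan length = 3; 3 ≤ 5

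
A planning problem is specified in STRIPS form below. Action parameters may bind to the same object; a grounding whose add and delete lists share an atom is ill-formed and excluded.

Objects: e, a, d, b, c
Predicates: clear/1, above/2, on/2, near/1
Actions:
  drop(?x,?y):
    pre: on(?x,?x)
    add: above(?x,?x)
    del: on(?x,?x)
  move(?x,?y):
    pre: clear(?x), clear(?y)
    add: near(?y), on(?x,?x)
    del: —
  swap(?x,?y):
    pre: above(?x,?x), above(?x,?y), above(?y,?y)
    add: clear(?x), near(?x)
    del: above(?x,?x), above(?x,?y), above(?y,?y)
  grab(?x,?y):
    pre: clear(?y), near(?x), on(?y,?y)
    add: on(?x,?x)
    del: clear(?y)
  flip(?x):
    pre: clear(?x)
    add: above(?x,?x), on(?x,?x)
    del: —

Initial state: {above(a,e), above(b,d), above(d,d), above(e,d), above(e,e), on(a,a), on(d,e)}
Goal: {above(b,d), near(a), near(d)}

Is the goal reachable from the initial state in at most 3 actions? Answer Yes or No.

1. drop(a,e)  →  {above(a,a), above(a,e), above(b,d), above(d,d), above(e,d), above(e,e), on(d,e)}
2. swap(a,e)  →  {above(b,d), above(d,d), above(e,d), clear(a), near(a), on(d,e)}
3. swap(d,d)  →  {above(b,d), above(e,d), clear(a), clear(d), near(a), near(d), on(d,e)}
optimal plan length = 3; 3 ≤ 3

Yes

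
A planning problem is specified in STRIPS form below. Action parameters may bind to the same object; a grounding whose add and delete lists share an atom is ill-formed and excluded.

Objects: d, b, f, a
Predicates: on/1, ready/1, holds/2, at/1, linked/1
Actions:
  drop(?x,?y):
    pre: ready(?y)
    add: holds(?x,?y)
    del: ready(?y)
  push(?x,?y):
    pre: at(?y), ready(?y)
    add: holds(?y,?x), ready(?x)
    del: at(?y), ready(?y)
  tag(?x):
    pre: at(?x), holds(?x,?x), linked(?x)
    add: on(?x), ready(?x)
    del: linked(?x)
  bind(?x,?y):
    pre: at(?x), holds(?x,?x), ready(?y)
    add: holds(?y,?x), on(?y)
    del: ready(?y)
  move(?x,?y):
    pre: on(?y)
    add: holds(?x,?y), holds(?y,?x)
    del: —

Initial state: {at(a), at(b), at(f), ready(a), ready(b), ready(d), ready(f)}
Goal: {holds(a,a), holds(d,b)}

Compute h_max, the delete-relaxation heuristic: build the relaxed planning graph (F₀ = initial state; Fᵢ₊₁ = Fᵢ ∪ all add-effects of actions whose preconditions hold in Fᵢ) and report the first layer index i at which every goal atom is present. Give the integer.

F0 = init (7 atoms)
F1 = F0 ∪ {holds(a,a), holds(a,b), holds(a,d), holds(a,f), holds(b,a), holds(b,b), holds(b,d), holds(b,f), holds(d,a), holds(d,b), holds(d,d), holds(d,f), holds(f,a), holds(f,b), holds(f,d), holds(f,f)}  (23 atoms)
goal ⊆ F1  ⇒  h_max = 1

1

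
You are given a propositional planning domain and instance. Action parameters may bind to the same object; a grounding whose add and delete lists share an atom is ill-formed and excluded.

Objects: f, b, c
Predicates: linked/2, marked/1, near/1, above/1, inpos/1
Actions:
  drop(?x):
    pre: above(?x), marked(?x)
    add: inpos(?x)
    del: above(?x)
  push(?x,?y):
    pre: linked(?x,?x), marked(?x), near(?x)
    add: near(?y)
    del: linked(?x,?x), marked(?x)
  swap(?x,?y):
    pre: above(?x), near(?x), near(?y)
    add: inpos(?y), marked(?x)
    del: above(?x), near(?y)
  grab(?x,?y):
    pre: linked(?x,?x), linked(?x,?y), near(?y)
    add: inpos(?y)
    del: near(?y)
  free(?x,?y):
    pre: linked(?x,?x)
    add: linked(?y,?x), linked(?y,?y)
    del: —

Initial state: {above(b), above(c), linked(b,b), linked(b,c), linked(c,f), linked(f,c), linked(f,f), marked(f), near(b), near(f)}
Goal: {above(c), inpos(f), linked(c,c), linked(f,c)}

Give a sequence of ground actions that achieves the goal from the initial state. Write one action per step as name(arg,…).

1. swap(b,f)  →  {above(c), inpos(f), linked(b,b), linked(b,c), linked(c,f), linked(f,c), linked(f,f), marked(b), marked(f), near(b)}
2. free(f,c)  →  {above(c), inpos(f), linked(b,b), linked(b,c), linked(c,c), linked(c,f), linked(f,c), linked(f,f), marked(b), marked(f), near(b)}

swap(b,f); free(f,c)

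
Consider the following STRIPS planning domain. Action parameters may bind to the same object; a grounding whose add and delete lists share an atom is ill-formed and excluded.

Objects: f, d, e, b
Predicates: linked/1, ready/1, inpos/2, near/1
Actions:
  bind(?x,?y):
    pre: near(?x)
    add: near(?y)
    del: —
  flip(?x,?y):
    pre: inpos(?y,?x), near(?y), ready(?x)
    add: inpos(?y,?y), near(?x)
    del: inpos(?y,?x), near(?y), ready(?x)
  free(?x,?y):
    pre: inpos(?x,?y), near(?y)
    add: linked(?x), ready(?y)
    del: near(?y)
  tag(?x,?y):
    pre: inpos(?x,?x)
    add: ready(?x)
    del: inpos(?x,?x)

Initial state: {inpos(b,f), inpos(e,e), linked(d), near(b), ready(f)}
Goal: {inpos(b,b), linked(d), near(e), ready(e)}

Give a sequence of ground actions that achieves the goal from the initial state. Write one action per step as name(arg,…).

bind(b,e); flip(f,b); tag(e,f)

1. bind(b,e)  →  {inpos(b,f), inpos(e,e), linked(d), near(b), near(e), ready(f)}
2. flip(f,b)  →  {inpos(b,b), inpos(e,e), linked(d), near(e), near(f)}
3. tag(e,f)  →  {inpos(b,b), linked(d), near(e), near(f), ready(e)}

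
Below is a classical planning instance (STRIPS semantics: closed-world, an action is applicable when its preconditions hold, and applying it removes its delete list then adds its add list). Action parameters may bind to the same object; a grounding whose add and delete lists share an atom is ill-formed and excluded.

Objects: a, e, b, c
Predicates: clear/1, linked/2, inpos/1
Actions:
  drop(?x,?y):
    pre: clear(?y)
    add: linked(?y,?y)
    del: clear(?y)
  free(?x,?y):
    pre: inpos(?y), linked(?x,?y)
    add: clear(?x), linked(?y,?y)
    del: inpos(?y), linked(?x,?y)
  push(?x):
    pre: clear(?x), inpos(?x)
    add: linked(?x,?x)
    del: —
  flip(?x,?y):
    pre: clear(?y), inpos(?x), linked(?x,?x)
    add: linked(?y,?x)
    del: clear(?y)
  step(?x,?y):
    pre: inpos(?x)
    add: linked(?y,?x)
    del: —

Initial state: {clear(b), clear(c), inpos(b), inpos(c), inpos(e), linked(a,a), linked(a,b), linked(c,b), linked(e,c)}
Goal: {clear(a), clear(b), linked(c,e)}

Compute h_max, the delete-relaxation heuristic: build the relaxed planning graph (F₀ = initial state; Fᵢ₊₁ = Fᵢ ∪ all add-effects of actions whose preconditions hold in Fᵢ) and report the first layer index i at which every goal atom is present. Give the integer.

F0 = init (9 atoms)
F1 = F0 ∪ {clear(a), clear(e), linked(a,c), linked(a,e), linked(b,b), linked(b,c), linked(b,e), linked(c,c), linked(c,e), linked(e,b), linked(e,e)}  (20 atoms)
goal ⊆ F1  ⇒  h_max = 1

1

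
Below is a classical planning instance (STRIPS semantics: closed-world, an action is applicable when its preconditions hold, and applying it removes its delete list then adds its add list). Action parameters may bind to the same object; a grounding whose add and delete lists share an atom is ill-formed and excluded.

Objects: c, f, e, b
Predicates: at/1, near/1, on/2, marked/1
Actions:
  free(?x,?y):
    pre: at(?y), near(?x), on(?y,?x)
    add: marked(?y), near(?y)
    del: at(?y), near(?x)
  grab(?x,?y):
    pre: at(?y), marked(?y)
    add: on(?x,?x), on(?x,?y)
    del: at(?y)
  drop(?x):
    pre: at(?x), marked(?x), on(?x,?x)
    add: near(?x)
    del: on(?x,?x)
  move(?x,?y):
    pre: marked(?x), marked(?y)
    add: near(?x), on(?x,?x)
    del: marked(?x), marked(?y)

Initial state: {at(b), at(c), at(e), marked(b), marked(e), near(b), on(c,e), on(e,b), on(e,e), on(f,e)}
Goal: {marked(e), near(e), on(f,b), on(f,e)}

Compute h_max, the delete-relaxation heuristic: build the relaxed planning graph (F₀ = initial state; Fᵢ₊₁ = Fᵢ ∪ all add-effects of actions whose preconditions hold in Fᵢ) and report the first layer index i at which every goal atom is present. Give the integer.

1

F0 = init (10 atoms)
F1 = F0 ∪ {near(e), on(b,b), on(b,e), on(c,b), on(c,c), on(f,b), on(f,f)}  (17 atoms)
goal ⊆ F1  ⇒  h_max = 1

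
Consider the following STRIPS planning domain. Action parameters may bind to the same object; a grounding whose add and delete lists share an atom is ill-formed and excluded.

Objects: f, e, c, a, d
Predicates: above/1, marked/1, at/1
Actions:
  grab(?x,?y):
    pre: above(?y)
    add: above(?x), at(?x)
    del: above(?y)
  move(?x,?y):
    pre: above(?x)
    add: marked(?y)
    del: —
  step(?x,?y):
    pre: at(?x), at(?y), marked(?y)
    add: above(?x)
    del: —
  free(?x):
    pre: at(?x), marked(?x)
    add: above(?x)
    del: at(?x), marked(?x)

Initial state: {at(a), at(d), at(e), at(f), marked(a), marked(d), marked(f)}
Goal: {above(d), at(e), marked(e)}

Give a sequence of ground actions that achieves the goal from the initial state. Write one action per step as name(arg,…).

step(d,f); move(d,e)

1. step(d,f)  →  {above(d), at(a), at(d), at(e), at(f), marked(a), marked(d), marked(f)}
2. move(d,e)  →  {above(d), at(a), at(d), at(e), at(f), marked(a), marked(d), marked(e), marked(f)}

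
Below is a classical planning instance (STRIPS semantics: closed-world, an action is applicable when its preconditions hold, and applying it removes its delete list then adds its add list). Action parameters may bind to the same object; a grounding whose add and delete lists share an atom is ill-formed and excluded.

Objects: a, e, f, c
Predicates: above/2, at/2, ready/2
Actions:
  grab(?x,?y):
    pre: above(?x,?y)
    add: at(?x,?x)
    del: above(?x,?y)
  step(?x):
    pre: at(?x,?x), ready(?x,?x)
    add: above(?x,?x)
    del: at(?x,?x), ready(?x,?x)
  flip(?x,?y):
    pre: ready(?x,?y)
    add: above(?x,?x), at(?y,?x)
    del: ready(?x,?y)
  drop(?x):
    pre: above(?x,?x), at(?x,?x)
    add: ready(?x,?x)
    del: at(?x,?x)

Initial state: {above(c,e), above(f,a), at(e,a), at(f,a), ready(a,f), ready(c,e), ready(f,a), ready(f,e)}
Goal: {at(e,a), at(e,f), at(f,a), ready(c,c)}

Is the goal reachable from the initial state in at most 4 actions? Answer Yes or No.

Yes

1. grab(c,e)  →  {above(f,a), at(c,c), at(e,a), at(f,a), ready(a,f), ready(c,e), ready(f,a), ready(f,e)}
2. flip(f,e)  →  {above(f,a), above(f,f), at(c,c), at(e,a), at(e,f), at(f,a), ready(a,f), ready(c,e), ready(f,a)}
3. flip(c,e)  →  {above(c,c), above(f,a), above(f,f), at(c,c), at(e,a), at(e,c), at(e,f), at(f,a), ready(a,f), ready(f,a)}
4. drop(c)  →  {above(c,c), above(f,a), above(f,f), at(e,a), at(e,c), at(e,f), at(f,a), ready(a,f), ready(c,c), ready(f,a)}
optimal plan length = 4; 4 ≤ 4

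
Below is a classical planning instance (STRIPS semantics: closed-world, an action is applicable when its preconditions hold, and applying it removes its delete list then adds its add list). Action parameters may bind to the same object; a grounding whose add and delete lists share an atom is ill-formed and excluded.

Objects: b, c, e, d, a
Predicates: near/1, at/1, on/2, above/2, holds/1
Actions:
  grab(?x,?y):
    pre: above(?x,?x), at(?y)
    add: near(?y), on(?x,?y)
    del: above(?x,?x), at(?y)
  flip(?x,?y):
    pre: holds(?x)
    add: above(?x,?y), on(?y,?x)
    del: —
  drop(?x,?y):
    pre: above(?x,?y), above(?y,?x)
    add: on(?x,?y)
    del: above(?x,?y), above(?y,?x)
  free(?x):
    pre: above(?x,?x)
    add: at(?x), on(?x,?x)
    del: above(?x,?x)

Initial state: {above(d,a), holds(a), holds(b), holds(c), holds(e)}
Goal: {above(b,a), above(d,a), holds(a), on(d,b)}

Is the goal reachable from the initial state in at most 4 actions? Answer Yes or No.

Yes

1. flip(b,d)  →  {above(b,d), above(d,a), holds(a), holds(b), holds(c), holds(e), on(d,b)}
2. flip(b,a)  →  {above(b,a), above(b,d), above(d,a), holds(a), holds(b), holds(c), holds(e), on(a,b), on(d,b)}
optimal plan length = 2; 2 ≤ 4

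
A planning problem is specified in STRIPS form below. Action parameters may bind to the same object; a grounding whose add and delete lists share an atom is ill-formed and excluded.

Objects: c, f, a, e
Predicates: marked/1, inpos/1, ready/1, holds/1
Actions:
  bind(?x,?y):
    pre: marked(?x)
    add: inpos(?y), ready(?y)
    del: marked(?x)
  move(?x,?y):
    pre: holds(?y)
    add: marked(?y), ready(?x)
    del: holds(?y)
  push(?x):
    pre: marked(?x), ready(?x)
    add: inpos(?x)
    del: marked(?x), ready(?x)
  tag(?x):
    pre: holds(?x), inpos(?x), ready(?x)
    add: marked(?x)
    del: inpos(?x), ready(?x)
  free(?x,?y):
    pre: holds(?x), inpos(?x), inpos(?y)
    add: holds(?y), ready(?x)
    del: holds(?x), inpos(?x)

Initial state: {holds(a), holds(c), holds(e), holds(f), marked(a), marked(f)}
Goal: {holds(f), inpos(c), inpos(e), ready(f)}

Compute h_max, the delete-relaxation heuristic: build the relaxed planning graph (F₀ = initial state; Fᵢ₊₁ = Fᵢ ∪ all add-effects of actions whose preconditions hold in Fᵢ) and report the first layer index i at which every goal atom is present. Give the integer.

1

F0 = init (6 atoms)
F1 = F0 ∪ {inpos(a), inpos(c), inpos(e), inpos(f), marked(c), marked(e), ready(a), ready(c), ready(e), ready(f)}  (16 atoms)
goal ⊆ F1  ⇒  h_max = 1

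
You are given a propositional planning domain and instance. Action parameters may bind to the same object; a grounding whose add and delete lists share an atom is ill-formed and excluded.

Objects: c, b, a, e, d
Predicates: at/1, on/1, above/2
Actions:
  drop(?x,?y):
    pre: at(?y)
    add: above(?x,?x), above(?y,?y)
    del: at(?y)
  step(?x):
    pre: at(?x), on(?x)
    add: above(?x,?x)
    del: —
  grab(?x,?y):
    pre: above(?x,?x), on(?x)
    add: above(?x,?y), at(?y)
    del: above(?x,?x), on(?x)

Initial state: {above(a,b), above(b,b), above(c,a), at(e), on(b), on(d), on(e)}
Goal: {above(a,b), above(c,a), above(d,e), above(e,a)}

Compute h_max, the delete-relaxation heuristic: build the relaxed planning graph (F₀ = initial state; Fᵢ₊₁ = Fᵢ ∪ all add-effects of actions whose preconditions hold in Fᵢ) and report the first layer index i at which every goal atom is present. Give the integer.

F0 = init (7 atoms)
F1 = F0 ∪ {above(a,a), above(b,a), above(b,c), above(b,d), above(b,e), above(c,c), above(d,d), above(e,e), at(a), at(c), at(d)}  (18 atoms)
F2 = F1 ∪ {above(d,a), above(d,b), above(d,c), above(d,e), above(e,a), above(e,b), above(e,c), above(e,d), at(b)}  (27 atoms)
goal ⊆ F2  ⇒  h_max = 2

2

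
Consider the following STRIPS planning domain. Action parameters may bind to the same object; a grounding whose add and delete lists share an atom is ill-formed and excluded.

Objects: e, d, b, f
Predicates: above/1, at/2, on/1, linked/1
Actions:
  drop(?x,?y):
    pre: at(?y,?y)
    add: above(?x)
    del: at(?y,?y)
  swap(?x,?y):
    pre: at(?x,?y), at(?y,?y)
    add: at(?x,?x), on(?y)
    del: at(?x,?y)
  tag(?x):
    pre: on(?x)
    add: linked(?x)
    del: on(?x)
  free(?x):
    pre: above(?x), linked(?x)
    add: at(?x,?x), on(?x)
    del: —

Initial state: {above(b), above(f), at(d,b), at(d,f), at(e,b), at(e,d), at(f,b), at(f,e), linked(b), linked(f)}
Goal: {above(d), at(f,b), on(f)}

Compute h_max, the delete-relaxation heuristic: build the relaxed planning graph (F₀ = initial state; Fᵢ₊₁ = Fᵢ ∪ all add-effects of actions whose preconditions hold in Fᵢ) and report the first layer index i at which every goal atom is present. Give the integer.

2

F0 = init (10 atoms)
F1 = F0 ∪ {at(b,b), at(f,f), on(b), on(f)}  (14 atoms)
F2 = F1 ∪ {above(d), above(e), at(d,d), at(e,e)}  (18 atoms)
goal ⊆ F2  ⇒  h_max = 2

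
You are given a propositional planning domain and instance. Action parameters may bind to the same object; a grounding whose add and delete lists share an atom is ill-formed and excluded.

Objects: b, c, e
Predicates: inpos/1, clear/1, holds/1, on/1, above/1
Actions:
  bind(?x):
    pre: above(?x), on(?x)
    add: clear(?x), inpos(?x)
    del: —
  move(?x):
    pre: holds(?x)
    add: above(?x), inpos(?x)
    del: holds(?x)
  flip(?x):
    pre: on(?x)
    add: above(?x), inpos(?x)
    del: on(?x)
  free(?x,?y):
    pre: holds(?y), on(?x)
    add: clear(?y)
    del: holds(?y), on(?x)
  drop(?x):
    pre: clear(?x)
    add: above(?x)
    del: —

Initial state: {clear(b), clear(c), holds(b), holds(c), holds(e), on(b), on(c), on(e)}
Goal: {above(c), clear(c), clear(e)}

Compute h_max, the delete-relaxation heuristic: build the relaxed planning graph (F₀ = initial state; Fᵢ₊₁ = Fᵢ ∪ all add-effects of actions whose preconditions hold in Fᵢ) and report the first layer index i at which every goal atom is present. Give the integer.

1

F0 = init (8 atoms)
F1 = F0 ∪ {above(b), above(c), above(e), clear(e), inpos(b), inpos(c), inpos(e)}  (15 atoms)
goal ⊆ F1  ⇒  h_max = 1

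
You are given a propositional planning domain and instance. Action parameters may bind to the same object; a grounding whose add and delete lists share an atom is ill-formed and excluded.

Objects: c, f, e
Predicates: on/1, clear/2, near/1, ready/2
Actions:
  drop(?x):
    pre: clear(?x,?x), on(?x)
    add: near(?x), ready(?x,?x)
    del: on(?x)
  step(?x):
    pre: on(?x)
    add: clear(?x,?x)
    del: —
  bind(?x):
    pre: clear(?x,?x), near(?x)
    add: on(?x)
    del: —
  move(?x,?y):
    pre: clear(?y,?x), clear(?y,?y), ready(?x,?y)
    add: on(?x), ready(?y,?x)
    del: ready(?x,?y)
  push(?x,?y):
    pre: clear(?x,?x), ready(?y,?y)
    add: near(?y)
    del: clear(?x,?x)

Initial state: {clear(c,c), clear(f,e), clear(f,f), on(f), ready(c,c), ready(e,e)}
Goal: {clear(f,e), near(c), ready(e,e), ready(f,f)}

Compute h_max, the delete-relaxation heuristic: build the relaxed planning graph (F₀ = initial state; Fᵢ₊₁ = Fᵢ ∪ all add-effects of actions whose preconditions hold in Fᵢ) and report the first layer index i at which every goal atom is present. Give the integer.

F0 = init (6 atoms)
F1 = F0 ∪ {near(c), near(e), near(f), ready(f,f)}  (10 atoms)
goal ⊆ F1  ⇒  h_max = 1

1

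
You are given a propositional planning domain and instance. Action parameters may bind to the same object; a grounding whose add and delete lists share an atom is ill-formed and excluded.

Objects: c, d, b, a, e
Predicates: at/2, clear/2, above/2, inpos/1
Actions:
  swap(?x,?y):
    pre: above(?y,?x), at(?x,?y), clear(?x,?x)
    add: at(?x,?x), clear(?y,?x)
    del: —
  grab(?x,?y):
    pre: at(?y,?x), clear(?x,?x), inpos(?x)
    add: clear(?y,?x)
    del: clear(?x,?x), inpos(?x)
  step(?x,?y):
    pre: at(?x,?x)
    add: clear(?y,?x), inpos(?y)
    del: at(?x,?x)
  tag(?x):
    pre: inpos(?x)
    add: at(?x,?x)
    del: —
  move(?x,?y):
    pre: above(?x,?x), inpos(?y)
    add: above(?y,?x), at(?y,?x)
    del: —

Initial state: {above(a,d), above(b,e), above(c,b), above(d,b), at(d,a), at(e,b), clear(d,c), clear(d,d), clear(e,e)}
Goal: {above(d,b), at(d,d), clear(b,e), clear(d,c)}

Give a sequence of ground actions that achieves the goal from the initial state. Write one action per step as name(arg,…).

swap(d,a); swap(e,b)

1. swap(d,a)  →  {above(a,d), above(b,e), above(c,b), above(d,b), at(d,a), at(d,d), at(e,b), clear(a,d), clear(d,c), clear(d,d), clear(e,e)}
2. swap(e,b)  →  {above(a,d), above(b,e), above(c,b), above(d,b), at(d,a), at(d,d), at(e,b), at(e,e), clear(a,d), clear(b,e), clear(d,c), clear(d,d), clear(e,e)}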